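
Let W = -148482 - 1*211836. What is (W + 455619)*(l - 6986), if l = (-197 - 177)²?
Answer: 12664549890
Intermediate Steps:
W = -360318 (W = -148482 - 211836 = -360318)
l = 139876 (l = (-374)² = 139876)
(W + 455619)*(l - 6986) = (-360318 + 455619)*(139876 - 6986) = 95301*132890 = 12664549890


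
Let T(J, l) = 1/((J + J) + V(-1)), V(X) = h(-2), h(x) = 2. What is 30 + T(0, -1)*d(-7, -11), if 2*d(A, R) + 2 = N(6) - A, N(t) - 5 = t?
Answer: 34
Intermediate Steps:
N(t) = 5 + t
V(X) = 2
T(J, l) = 1/(2 + 2*J) (T(J, l) = 1/((J + J) + 2) = 1/(2*J + 2) = 1/(2 + 2*J))
d(A, R) = 9/2 - A/2 (d(A, R) = -1 + ((5 + 6) - A)/2 = -1 + (11 - A)/2 = -1 + (11/2 - A/2) = 9/2 - A/2)
30 + T(0, -1)*d(-7, -11) = 30 + (1/(2*(1 + 0)))*(9/2 - ½*(-7)) = 30 + ((½)/1)*(9/2 + 7/2) = 30 + ((½)*1)*8 = 30 + (½)*8 = 30 + 4 = 34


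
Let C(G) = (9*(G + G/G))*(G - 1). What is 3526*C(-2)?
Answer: 95202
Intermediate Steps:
C(G) = (-1 + G)*(9 + 9*G) (C(G) = (9*(G + 1))*(-1 + G) = (9*(1 + G))*(-1 + G) = (9 + 9*G)*(-1 + G) = (-1 + G)*(9 + 9*G))
3526*C(-2) = 3526*(-9 + 9*(-2)²) = 3526*(-9 + 9*4) = 3526*(-9 + 36) = 3526*27 = 95202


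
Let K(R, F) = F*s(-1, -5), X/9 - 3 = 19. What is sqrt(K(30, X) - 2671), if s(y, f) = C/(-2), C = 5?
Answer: I*sqrt(3166) ≈ 56.267*I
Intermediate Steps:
X = 198 (X = 27 + 9*19 = 27 + 171 = 198)
s(y, f) = -5/2 (s(y, f) = 5/(-2) = 5*(-1/2) = -5/2)
K(R, F) = -5*F/2 (K(R, F) = F*(-5/2) = -5*F/2)
sqrt(K(30, X) - 2671) = sqrt(-5/2*198 - 2671) = sqrt(-495 - 2671) = sqrt(-3166) = I*sqrt(3166)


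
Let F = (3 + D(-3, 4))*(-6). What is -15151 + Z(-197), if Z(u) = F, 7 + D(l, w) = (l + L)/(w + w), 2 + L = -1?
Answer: -30245/2 ≈ -15123.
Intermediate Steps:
L = -3 (L = -2 - 1 = -3)
D(l, w) = -7 + (-3 + l)/(2*w) (D(l, w) = -7 + (l - 3)/(w + w) = -7 + (-3 + l)/((2*w)) = -7 + (-3 + l)*(1/(2*w)) = -7 + (-3 + l)/(2*w))
F = 57/2 (F = (3 + (½)*(-3 - 3 - 14*4)/4)*(-6) = (3 + (½)*(¼)*(-3 - 3 - 56))*(-6) = (3 + (½)*(¼)*(-62))*(-6) = (3 - 31/4)*(-6) = -19/4*(-6) = 57/2 ≈ 28.500)
Z(u) = 57/2
-15151 + Z(-197) = -15151 + 57/2 = -30245/2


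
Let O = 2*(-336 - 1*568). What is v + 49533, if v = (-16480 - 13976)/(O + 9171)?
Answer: 364681023/7363 ≈ 49529.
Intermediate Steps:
O = -1808 (O = 2*(-336 - 568) = 2*(-904) = -1808)
v = -30456/7363 (v = (-16480 - 13976)/(-1808 + 9171) = -30456/7363 ≈ -4.1364)
v + 49533 = -30456/7363 + 49533 = 364681023/7363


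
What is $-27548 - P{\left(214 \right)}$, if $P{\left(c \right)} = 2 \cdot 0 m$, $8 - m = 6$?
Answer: $-27548$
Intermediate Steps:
$m = 2$ ($m = 8 - 6 = 2$)
$P{\left(c \right)} = 0$ ($P{\left(c \right)} = 2 \cdot 0 \cdot 2 = 0 \cdot 2 = 0$)
$-27548 - P{\left(214 \right)} = -27548 - 0 = -27548 + 0 = -27548$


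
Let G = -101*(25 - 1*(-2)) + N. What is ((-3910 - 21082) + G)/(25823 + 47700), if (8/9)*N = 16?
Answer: -27701/73523 ≈ -0.37677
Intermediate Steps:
N = 18 (N = (9/8)*16 = 18)
G = -2709 (G = -101*(25 - 1*(-2)) + 18 = -101*(25 + 2) + 18 = -101*27 + 18 = -2727 + 18 = -2709)
((-3910 - 21082) + G)/(25823 + 47700) = ((-3910 - 21082) - 2709)/(25823 + 47700) = (-24992 - 2709)/73523 = -27701*1/73523 = -27701/73523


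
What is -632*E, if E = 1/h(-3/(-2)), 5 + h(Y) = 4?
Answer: 632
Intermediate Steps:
h(Y) = -1 (h(Y) = -5 + 4 = -1)
E = -1 (E = 1/(-1) = -1)
-632*E = -632*(-1) = 632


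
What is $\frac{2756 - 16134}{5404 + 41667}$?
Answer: $- \frac{13378}{47071} \approx -0.28421$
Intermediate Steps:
$\frac{2756 - 16134}{5404 + 41667} = - \frac{13378}{47071}$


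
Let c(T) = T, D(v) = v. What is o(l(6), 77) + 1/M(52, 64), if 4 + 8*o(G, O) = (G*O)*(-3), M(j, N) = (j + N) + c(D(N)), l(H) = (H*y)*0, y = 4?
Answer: -89/180 ≈ -0.49444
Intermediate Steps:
l(H) = 0 (l(H) = (H*4)*0 = (4*H)*0 = 0)
M(j, N) = j + 2*N (M(j, N) = (j + N) + N = (N + j) + N = j + 2*N)
o(G, O) = -½ - 3*G*O/8 (o(G, O) = -½ + ((G*O)*(-3))/8 = -½ + (-3*G*O)/8 = -½ - 3*G*O/8)
o(l(6), 77) + 1/M(52, 64) = (-½ - 3/8*0*77) + 1/(52 + 2*64) = (-½ + 0) + 1/(52 + 128) = -½ + 1/180 = -89/180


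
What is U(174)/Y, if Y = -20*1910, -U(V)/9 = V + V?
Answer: 783/9550 ≈ 0.081990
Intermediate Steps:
U(V) = -18*V (U(V) = -9*(V + V) = -18*V)
Y = -38200
U(174)/Y = -18*174/(-38200) = -3132*(-1/38200) = 783/9550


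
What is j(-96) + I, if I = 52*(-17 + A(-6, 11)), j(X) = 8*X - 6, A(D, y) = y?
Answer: -1086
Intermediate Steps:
j(X) = -6 + 8*X
I = -312 (I = 52*(-17 + 11) = 52*(-6) = -312)
j(-96) + I = (-6 + 8*(-96)) - 312 = (-6 - 768) - 312 = -774 - 312 = -1086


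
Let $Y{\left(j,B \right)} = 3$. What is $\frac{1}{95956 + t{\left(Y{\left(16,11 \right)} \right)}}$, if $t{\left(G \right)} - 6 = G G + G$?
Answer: $\frac{1}{95974} \approx 1.0419 \cdot 10^{-5}$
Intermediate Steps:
$t{\left(G \right)} = 6 + G + G^{2}$ ($t{\left(G \right)} = 6 + \left(G G + G\right) = 6 + \left(G^{2} + G\right) = 6 + \left(G + G^{2}\right) = 6 + G + G^{2}$)
$\frac{1}{95956 + t{\left(Y{\left(16,11 \right)} \right)}} = \frac{1}{95956 + \left(6 + 3 + 3^{2}\right)} = \frac{1}{95956 + \left(6 + 3 + 9\right)} = \frac{1}{95956 + 18} = \frac{1}{95974}$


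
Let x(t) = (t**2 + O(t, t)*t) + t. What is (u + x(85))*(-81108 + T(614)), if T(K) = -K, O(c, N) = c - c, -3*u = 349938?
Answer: 8935156592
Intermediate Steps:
u = -116646 (u = -1/3*349938 = -116646)
O(c, N) = 0
x(t) = t + t**2 (x(t) = (t**2 + 0*t) + t = (t**2 + 0) + t = t**2 + t = t + t**2)
(u + x(85))*(-81108 + T(614)) = (-116646 + 85*(1 + 85))*(-81108 - 1*614) = (-116646 + 85*86)*(-81108 - 614) = (-116646 + 7310)*(-81722) = -109336*(-81722) = 8935156592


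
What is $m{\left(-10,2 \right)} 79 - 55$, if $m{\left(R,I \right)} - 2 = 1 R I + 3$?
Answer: $-1240$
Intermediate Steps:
$m{\left(R,I \right)} = 5 + I R$ ($m{\left(R,I \right)} = 2 + \left(1 R I + 3\right) = 2 + \left(R I + 3\right) = 2 + \left(I R + 3\right) = 2 + \left(3 + I R\right) = 5 + I R$)
$m{\left(-10,2 \right)} 79 - 55 = \left(5 + 2 \left(-10\right)\right) 79 - 55 = \left(5 - 20\right) 79 - 55 = \left(-15\right) 79 - 55 = -1185 - 55 = -1240$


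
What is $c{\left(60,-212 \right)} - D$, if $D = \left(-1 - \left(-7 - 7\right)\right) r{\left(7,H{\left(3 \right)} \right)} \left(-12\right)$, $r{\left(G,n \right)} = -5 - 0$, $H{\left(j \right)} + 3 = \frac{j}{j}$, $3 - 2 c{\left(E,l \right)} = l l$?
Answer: $- \frac{46501}{2} \approx -23251.0$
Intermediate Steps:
$c{\left(E,l \right)} = \frac{3}{2} - \frac{l^{2}}{2}$ ($c{\left(E,l \right)} = \frac{3}{2} - \frac{l l}{2} = \frac{3}{2} - \frac{l^{2}}{2}$)
$H{\left(j \right)} = -2$ ($H{\left(j \right)} = -3 + \frac{j}{j} = -3 + 1 = -2$)
$r{\left(G,n \right)} = -5$ ($r{\left(G,n \right)} = -5 + 0 = -5$)
$D = 780$ ($D = \left(-1 - \left(-7 - 7\right)\right) \left(-5\right) \left(-12\right) = \left(-1 - -14\right) \left(-5\right) \left(-12\right) = \left(-1 + 14\right) \left(-5\right) \left(-12\right) = 13 \left(-5\right) \left(-12\right) = \left(-65\right) \left(-12\right) = 780$)
$c{\left(60,-212 \right)} - D = \left(\frac{3}{2} - \frac{\left(-212\right)^{2}}{2}\right) - 780 = \left(\frac{3}{2} - 22472\right) - 780 = - \frac{44941}{2} - 780 = - \frac{46501}{2}$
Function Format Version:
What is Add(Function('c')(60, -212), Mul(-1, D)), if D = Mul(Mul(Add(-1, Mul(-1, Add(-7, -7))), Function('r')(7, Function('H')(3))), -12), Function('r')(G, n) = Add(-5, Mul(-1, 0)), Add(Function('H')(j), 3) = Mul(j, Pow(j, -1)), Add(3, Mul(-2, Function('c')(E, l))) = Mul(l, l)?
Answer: Rational(-46501, 2) ≈ -23251.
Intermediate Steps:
Function('c')(E, l) = Add(Rational(3, 2), Mul(Rational(-1, 2), Pow(l, 2))) (Function('c')(E, l) = Add(Rational(3, 2), Mul(Rational(-1, 2), Mul(l, l))) = Add(Rational(3, 2), Mul(Rational(-1, 2), Pow(l, 2))))
Function('H')(j) = -2 (Function('H')(j) = Add(-3, Mul(j, Pow(j, -1))) = Add(-3, 1) = -2)
Function('r')(G, n) = -5 (Function('r')(G, n) = Add(-5, 0) = -5)
D = 780 (D = Mul(Mul(Add(-1, Mul(-1, Add(-7, -7))), -5), -12) = Mul(Mul(Add(-1, Mul(-1, -14)), -5), -12) = Mul(Mul(Add(-1, 14), -5), -12) = Mul(Mul(13, -5), -12) = Mul(-65, -12) = 780)
Add(Function('c')(60, -212), Mul(-1, D)) = Add(Add(Rational(3, 2), Mul(Rational(-1, 2), Pow(-212, 2))), Mul(-1, 780)) = Add(Add(Rational(3, 2), Mul(Rational(-1, 2), 44944)), -780) = Add(Add(Rational(3, 2), -22472), -780) = Add(Rational(-44941, 2), -780) = Rational(-46501, 2)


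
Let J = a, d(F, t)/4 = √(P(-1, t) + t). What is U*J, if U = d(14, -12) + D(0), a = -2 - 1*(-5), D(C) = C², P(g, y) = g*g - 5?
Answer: 48*I ≈ 48.0*I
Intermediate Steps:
P(g, y) = -5 + g² (P(g, y) = g² - 5 = -5 + g²)
d(F, t) = 4*√(-4 + t) (d(F, t) = 4*√((-5 + (-1)²) + t) = 4*√((-5 + 1) + t) = 4*√(-4 + t))
a = 3 (a = -2 + 5 = 3)
J = 3
U = 16*I (U = 4*√(-4 - 12) + 0² = 4*√(-16) + 0 = 4*(4*I) + 0 = 16*I + 0 = 16*I ≈ 16.0*I)
U*J = (16*I)*3 = 48*I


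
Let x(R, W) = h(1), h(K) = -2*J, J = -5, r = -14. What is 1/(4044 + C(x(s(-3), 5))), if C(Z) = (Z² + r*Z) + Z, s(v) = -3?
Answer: 1/4014 ≈ 0.00024913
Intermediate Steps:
h(K) = 10 (h(K) = -2*(-5) = 10)
x(R, W) = 10
C(Z) = Z² - 13*Z (C(Z) = (Z² - 14*Z) + Z = Z² - 13*Z)
1/(4044 + C(x(s(-3), 5))) = 1/(4044 + 10*(-13 + 10)) = 1/(4044 + 10*(-3)) = 1/(4044 - 30) = 1/4014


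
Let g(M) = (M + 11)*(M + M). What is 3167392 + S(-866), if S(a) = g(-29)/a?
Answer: 1371480214/433 ≈ 3.1674e+6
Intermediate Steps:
g(M) = 2*M*(11 + M) (g(M) = (11 + M)*(2*M) = 2*M*(11 + M))
S(a) = 1044/a (S(a) = (2*(-29)*(11 - 29))/a = (2*(-29)*(-18))/a = 1044/a)
3167392 + S(-866) = 3167392 + 1044/(-866) = 3167392 + 1044*(-1/866) = 3167392 - 522/433 = 1371480214/433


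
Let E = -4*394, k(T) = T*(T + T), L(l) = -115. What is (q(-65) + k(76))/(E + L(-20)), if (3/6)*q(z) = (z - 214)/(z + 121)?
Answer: -323177/47348 ≈ -6.8256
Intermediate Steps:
k(T) = 2*T² (k(T) = T*(2*T) = 2*T²)
E = -1576
q(z) = 2*(-214 + z)/(121 + z) (q(z) = 2*((z - 214)/(z + 121)) = 2*((-214 + z)/(121 + z)) = 2*(-214 + z)/(121 + z))
(q(-65) + k(76))/(E + L(-20)) = (2*(-214 - 65)/(121 - 65) + 2*76²)/(-1576 - 115) = (2*(-279)/56 + 2*5776)/(-1691) = (2*(1/56)*(-279) + 11552)*(-1/1691) = (-279/28 + 11552)*(-1/1691) = (323177/28)*(-1/1691) = -323177/47348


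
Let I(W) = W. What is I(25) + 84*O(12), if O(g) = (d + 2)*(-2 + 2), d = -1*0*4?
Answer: 25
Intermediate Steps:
d = 0 (d = 0*4 = 0)
O(g) = 0 (O(g) = (0 + 2)*(-2 + 2) = 2*0 = 0)
I(25) + 84*O(12) = 25 + 84*0 = 25 + 0 = 25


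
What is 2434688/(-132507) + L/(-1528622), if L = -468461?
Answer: -3659643278209/202553115354 ≈ -18.068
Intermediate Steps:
2434688/(-132507) + L/(-1528622) = 2434688/(-132507) - 468461/(-1528622) = 2434688*(-1/132507) - 468461*(-1/1528622) = -2434688/132507 + 468461/1528622 = -3659643278209/202553115354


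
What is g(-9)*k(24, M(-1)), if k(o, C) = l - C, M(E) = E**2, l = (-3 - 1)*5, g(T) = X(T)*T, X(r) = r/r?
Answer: 189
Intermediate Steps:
X(r) = 1
g(T) = T (g(T) = 1*T = T)
l = -20 (l = -4*5 = -20)
k(o, C) = -20 - C
g(-9)*k(24, M(-1)) = -9*(-20 - 1*(-1)**2) = -9*(-20 - 1*1) = -9*(-20 - 1) = -9*(-21) = 189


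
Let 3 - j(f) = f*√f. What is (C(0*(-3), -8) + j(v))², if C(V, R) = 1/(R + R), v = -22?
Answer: -2723679/256 + 517*I*√22/4 ≈ -10639.0 + 606.24*I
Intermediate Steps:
C(V, R) = 1/(2*R)
j(f) = 3 - f^(3/2) (j(f) = 3 - f*√f = 3 - f^(3/2))
(C(0*(-3), -8) + j(v))² = ((½)/(-8) + (3 - (-22)^(3/2)))² = ((½)*(-⅛) + (3 - (-22)*I*√22))² = (-1/16 + (3 + 22*I*√22))² = (47/16 + 22*I*√22)²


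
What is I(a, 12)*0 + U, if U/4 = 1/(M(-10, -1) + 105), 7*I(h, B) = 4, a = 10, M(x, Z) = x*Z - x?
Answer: 4/125 ≈ 0.032000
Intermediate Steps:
M(x, Z) = -x + Z*x (M(x, Z) = Z*x - x = -x + Z*x)
I(h, B) = 4/7 (I(h, B) = (⅐)*4 = 4/7)
U = 4/125 (U = 4/(-10*(-1 - 1) + 105) = 4/(-10*(-2) + 105) = 4/(20 + 105) = 4/125 ≈ 0.032000)
I(a, 12)*0 + U = (4/7)*0 + 4/125 = 0 + 4/125 = 4/125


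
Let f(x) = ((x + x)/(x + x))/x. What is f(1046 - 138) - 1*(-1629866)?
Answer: 1479918329/908 ≈ 1.6299e+6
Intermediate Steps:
f(x) = 1/x (f(x) = ((2*x)/((2*x)))/x = ((2*x)*(1/(2*x)))/x = 1/x)
f(1046 - 138) - 1*(-1629866) = 1/(1046 - 138) - 1*(-1629866) = 1/908 + 1629866 = 1479918329/908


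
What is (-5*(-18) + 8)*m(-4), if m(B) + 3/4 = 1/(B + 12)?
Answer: -245/4 ≈ -61.250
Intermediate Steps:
m(B) = -3/4 + 1/(12 + B) (m(B) = -3/4 + 1/(B + 12) = -3/4 + 1/(12 + B))
(-5*(-18) + 8)*m(-4) = (-5*(-18) + 8)*((-32 - 3*(-4))/(4*(12 - 4))) = (90 + 8)*((1/4)*(-32 + 12)/8) = 98*((1/4)*(1/8)*(-20)) = 98*(-5/8) = -245/4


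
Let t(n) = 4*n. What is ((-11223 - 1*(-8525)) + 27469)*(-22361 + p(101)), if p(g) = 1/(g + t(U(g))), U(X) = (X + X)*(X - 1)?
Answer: -14937138085820/26967 ≈ -5.5390e+8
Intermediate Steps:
U(X) = 2*X*(-1 + X) (U(X) = (2*X)*(-1 + X) = 2*X*(-1 + X))
p(g) = 1/(g + 8*g*(-1 + g)) (p(g) = 1/(g + 4*(2*g*(-1 + g))) = 1/(g + 8*g*(-1 + g)))
((-11223 - 1*(-8525)) + 27469)*(-22361 + p(101)) = ((-11223 - 1*(-8525)) + 27469)*(-22361 + 1/(101*(-7 + 8*101))) = ((-11223 + 8525) + 27469)*(-22361 + 1/(101*(-7 + 808))) = (-2698 + 27469)*(-22361 + (1/101)/801) = 24771*(-22361 + (1/101)*(1/801)) = 24771*(-22361 + 1/80901) = 24771*(-1809027260/80901) = -14937138085820/26967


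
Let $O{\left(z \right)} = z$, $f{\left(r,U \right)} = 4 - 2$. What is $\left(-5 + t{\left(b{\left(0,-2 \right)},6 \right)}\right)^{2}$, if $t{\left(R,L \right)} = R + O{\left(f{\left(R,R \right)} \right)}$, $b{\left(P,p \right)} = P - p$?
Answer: $1$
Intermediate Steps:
$f{\left(r,U \right)} = 2$
$t{\left(R,L \right)} = 2 + R$ ($t{\left(R,L \right)} = R + 2 = 2 + R$)
$\left(-5 + t{\left(b{\left(0,-2 \right)},6 \right)}\right)^{2} = \left(-5 + \left(2 + \left(0 - -2\right)\right)\right)^{2} = \left(-5 + \left(2 + \left(0 + 2\right)\right)\right)^{2} = \left(-5 + \left(2 + 2\right)\right)^{2} = \left(-5 + 4\right)^{2} = \left(-1\right)^{2} = 1$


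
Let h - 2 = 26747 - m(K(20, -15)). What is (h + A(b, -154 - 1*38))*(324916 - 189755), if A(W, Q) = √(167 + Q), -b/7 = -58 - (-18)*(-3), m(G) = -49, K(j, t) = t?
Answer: 3622044478 + 675805*I ≈ 3.622e+9 + 6.7581e+5*I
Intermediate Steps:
h = 26798 (h = 2 + (26747 - 1*(-49)) = 2 + (26747 + 49) = 2 + 26796 = 26798)
b = 784 (b = -7*(-58 - (-18)*(-3)) = -7*(-58 - 1*54) = -7*(-58 - 54) = -7*(-112) = 784)
(h + A(b, -154 - 1*38))*(324916 - 189755) = (26798 + √(167 + (-154 - 1*38)))*(324916 - 189755) = (26798 + √(167 + (-154 - 38)))*135161 = (26798 + √(167 - 192))*135161 = (26798 + √(-25))*135161 = (26798 + 5*I)*135161 = 3622044478 + 675805*I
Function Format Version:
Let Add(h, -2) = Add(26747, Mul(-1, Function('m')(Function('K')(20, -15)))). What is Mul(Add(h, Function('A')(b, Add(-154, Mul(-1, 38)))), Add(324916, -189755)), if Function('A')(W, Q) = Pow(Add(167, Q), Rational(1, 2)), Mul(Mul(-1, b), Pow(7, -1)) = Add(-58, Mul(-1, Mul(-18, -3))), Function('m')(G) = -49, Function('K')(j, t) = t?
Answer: Add(3622044478, Mul(675805, I)) ≈ Add(3.6220e+9, Mul(6.7581e+5, I))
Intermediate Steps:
h = 26798 (h = Add(2, Add(26747, Mul(-1, -49))) = Add(2, Add(26747, 49)) = Add(2, 26796) = 26798)
b = 784 (b = Mul(-7, Add(-58, Mul(-1, Mul(-18, -3)))) = Mul(-7, Add(-58, Mul(-1, 54))) = Mul(-7, Add(-58, -54)) = Mul(-7, -112) = 784)
Mul(Add(h, Function('A')(b, Add(-154, Mul(-1, 38)))), Add(324916, -189755)) = Mul(Add(26798, Pow(Add(167, Add(-154, Mul(-1, 38))), Rational(1, 2))), Add(324916, -189755)) = Mul(Add(26798, Pow(Add(167, Add(-154, -38)), Rational(1, 2))), 135161) = Mul(Add(26798, Pow(Add(167, -192), Rational(1, 2))), 135161) = Mul(Add(26798, Pow(-25, Rational(1, 2))), 135161) = Mul(Add(26798, Mul(5, I)), 135161) = Add(3622044478, Mul(675805, I))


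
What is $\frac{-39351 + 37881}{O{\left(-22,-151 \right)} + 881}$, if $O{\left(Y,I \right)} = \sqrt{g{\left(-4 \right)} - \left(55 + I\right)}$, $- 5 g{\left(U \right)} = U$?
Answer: $- \frac{6475350}{3880321} + \frac{32340 \sqrt{5}}{3880321} \approx -1.6501$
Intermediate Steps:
$g{\left(U \right)} = - \frac{U}{5}$
$O{\left(Y,I \right)} = \sqrt{- \frac{271}{5} - I}$ ($O{\left(Y,I \right)} = \sqrt{\left(- \frac{1}{5}\right) \left(-4\right) - \left(55 + I\right)} = \sqrt{\frac{4}{5} - \left(55 + I\right)} = \sqrt{- \frac{271}{5} - I}$)
$\frac{-39351 + 37881}{O{\left(-22,-151 \right)} + 881} = \frac{-39351 + 37881}{\frac{\sqrt{-1355 - -3775}}{5} + 881} = - \frac{1470}{\frac{\sqrt{-1355 + 3775}}{5} + 881} = - \frac{1470}{\frac{\sqrt{2420}}{5} + 881} = - \frac{1470}{\frac{22 \sqrt{5}}{5} + 881} = - \frac{1470}{881 + \frac{22 \sqrt{5}}{5}}$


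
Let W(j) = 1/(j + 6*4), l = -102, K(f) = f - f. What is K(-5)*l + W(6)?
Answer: 1/30 ≈ 0.033333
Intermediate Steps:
K(f) = 0
W(j) = 1/(24 + j) (W(j) = 1/(j + 24) = 1/(24 + j))
K(-5)*l + W(6) = 0*(-102) + 1/(24 + 6) = 0 + 1/30 = 1/30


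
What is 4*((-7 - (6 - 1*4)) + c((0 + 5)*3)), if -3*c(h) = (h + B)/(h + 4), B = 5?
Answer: -2132/57 ≈ -37.404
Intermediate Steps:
c(h) = -(5 + h)/(3*(4 + h)) (c(h) = -(h + 5)/(3*(h + 4)) = -(5 + h)/(3*(4 + h)))
4*((-7 - (6 - 1*4)) + c((0 + 5)*3)) = 4*((-7 - (6 - 1*4)) + (-5 - (0 + 5)*3)/(3*(4 + (0 + 5)*3))) = 4*((-7 - (6 - 4)) + (-5 - 5*3)/(3*(4 + 5*3))) = 4*((-7 - 1*2) + (-5 - 1*15)/(3*(4 + 15))) = 4*((-7 - 2) + (1/3)*(-5 - 15)/19) = 4*(-9 + (1/3)*(1/19)*(-20)) = 4*(-9 - 20/57) = 4*(-533/57) = -2132/57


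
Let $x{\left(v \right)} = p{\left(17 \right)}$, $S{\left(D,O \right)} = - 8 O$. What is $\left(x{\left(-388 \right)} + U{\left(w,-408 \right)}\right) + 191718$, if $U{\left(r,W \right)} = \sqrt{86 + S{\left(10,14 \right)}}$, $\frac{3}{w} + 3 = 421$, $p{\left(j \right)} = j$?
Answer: $191735 + i \sqrt{26} \approx 1.9174 \cdot 10^{5} + 5.099 i$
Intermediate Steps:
$x{\left(v \right)} = 17$
$w = \frac{3}{418}$ ($w = \frac{3}{-3 + 421} = \frac{3}{418} \approx 0.007177$)
$U{\left(r,W \right)} = i \sqrt{26}$ ($U{\left(r,W \right)} = \sqrt{86 - 112} = \sqrt{-26} = i \sqrt{26}$)
$\left(x{\left(-388 \right)} + U{\left(w,-408 \right)}\right) + 191718 = \left(17 + i \sqrt{26}\right) + 191718 = 191735 + i \sqrt{26}$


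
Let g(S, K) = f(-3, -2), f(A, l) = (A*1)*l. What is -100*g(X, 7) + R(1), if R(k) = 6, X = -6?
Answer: -594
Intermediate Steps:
f(A, l) = A*l
g(S, K) = 6 (g(S, K) = -3*(-2) = 6)
-100*g(X, 7) + R(1) = -100*6 + 6 = -600 + 6 = -594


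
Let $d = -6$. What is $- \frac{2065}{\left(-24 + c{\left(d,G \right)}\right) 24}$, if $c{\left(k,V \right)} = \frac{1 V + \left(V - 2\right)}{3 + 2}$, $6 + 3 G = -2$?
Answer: $\frac{10325}{3056} \approx 3.3786$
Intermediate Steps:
$G = - \frac{8}{3}$ ($G = -2 + \frac{1}{3} \left(-2\right) = -2 - \frac{2}{3} = - \frac{8}{3} \approx -2.6667$)
$c{\left(k,V \right)} = - \frac{2}{5} + \frac{2 V}{5}$ ($c{\left(k,V \right)} = \frac{V + \left(V - 2\right)}{5} = \left(V + \left(-2 + V\right)\right) \frac{1}{5} = \left(-2 + 2 V\right) \frac{1}{5} = - \frac{2}{5} + \frac{2 V}{5}$)
$- \frac{2065}{\left(-24 + c{\left(d,G \right)}\right) 24} = - \frac{2065}{\left(-24 + \left(- \frac{2}{5} + \frac{2}{5} \left(- \frac{8}{3}\right)\right)\right) 24} = - \frac{2065}{\left(-24 - \frac{22}{15}\right) 24} = - \frac{2065}{\left(- \frac{382}{15}\right) 24} = - \frac{2065}{- \frac{3056}{5}} = \left(-2065\right) \left(- \frac{5}{3056}\right) = \frac{10325}{3056}$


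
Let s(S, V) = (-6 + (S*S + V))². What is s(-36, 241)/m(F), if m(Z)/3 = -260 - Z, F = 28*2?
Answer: -2343961/948 ≈ -2472.5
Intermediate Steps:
F = 56
s(S, V) = (-6 + V + S²)² (s(S, V) = (-6 + (S² + V))² = (-6 + (V + S²))² = (-6 + V + S²)²)
m(Z) = -780 - 3*Z (m(Z) = 3*(-260 - Z) = -780 - 3*Z)
s(-36, 241)/m(F) = (-6 + 241 + (-36)²)²/(-780 - 3*56) = (-6 + 241 + 1296)²/(-780 - 168) = 1531²/(-948) = 2343961*(-1/948) = -2343961/948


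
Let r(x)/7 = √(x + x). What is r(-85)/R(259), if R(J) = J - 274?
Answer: -7*I*√170/15 ≈ -6.0846*I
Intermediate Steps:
R(J) = -274 + J
r(x) = 7*√2*√x (r(x) = 7*√(x + x) = 7*√(2*x) = 7*(√2*√x) = 7*√2*√x)
r(-85)/R(259) = (7*√2*√(-85))/(-274 + 259) = (7*√2*(I*√85))/(-15) = (7*I*√170)*(-1/15) = -7*I*√170/15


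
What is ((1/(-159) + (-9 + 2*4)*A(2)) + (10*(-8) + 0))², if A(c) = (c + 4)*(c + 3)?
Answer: 305935081/25281 ≈ 12101.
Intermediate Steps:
A(c) = (3 + c)*(4 + c) (A(c) = (4 + c)*(3 + c) = (3 + c)*(4 + c))
((1/(-159) + (-9 + 2*4)*A(2)) + (10*(-8) + 0))² = ((1/(-159) + (-9 + 2*4)*(12 + 2² + 7*2)) + (10*(-8) + 0))² = ((-1/159 + (-9 + 8)*(12 + 4 + 14)) + (-80 + 0))² = ((-1/159 - 1*30) - 80)² = ((-1/159 - 30) - 80)² = (-4771/159 - 80)² = (-17491/159)² = 305935081/25281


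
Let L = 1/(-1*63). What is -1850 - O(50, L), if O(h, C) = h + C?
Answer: -119699/63 ≈ -1900.0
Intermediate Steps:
L = -1/63 (L = 1/(-63) = -1/63 ≈ -0.015873)
O(h, C) = C + h
-1850 - O(50, L) = -1850 - (-1/63 + 50) = -1850 - 1*3149/63 = -1850 - 3149/63 = -119699/63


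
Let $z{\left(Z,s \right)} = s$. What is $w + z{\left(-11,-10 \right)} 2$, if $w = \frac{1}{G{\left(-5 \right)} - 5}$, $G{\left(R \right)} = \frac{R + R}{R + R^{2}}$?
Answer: $- \frac{222}{11} \approx -20.182$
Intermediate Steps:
$G{\left(R \right)} = \frac{2 R}{R + R^{2}}$
$w = - \frac{2}{11}$ ($w = \frac{1}{\frac{2}{1 - 5} - 5} = \frac{1}{\frac{2}{-4} - 5} = \frac{1}{2 \left(- \frac{1}{4}\right) - 5} = \frac{1}{- \frac{1}{2} - 5} = \frac{1}{- \frac{11}{2}} = - \frac{2}{11} \approx -0.18182$)
$w + z{\left(-11,-10 \right)} 2 = - \frac{2}{11} - 20 = - \frac{222}{11}$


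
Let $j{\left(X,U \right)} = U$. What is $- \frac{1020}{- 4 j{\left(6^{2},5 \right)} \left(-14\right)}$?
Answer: $- \frac{51}{14} \approx -3.6429$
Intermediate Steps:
$- \frac{1020}{- 4 j{\left(6^{2},5 \right)} \left(-14\right)} = - \frac{1020}{\left(-4\right) 5 \left(-14\right)} = - \frac{1020}{\left(-20\right) \left(-14\right)} = - \frac{1020}{280} = \left(-1020\right) \frac{1}{280} = - \frac{51}{14}$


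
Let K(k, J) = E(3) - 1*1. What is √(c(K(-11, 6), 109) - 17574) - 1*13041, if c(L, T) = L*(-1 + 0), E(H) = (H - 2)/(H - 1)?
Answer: -13041 + I*√70294/2 ≈ -13041.0 + 132.57*I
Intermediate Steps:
E(H) = (-2 + H)/(-1 + H)
K(k, J) = -½ (K(k, J) = (-2 + 3)/(-1 + 3) - 1*1 = 1/2 - 1 = (½)*1 - 1 = ½ - 1 = -½)
c(L, T) = -L (c(L, T) = L*(-1) = -L)
√(c(K(-11, 6), 109) - 17574) - 1*13041 = √(-1*(-½) - 17574) - 1*13041 = √(½ - 17574) - 13041 = √(-35147/2) - 13041 = I*√70294/2 - 13041 = -13041 + I*√70294/2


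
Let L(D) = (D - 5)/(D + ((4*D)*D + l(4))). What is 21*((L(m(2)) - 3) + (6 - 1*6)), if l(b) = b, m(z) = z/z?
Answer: -217/3 ≈ -72.333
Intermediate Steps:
m(z) = 1
L(D) = (-5 + D)/(4 + D + 4*D²) (L(D) = (D - 5)/(D + ((4*D)*D + 4)) = (-5 + D)/(D + (4*D² + 4)) = (-5 + D)/(D + (4 + 4*D²)) = (-5 + D)/(4 + D + 4*D²))
21*((L(m(2)) - 3) + (6 - 1*6)) = 21*(((-5 + 1)/(4 + 1 + 4*1²) - 3) + (6 - 1*6)) = 21*((-4/(4 + 1 + 4*1) - 3) + (6 - 6)) = 21*((-4/(4 + 1 + 4) - 3) + 0) = 21*((-4/9 - 3) + 0) = 21*(-31/9 + 0) = 21*(-31/9) = -217/3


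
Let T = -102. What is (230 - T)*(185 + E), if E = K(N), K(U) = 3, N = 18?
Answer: 62416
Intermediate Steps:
E = 3
(230 - T)*(185 + E) = (230 - 1*(-102))*(185 + 3) = (230 + 102)*188 = 332*188 = 62416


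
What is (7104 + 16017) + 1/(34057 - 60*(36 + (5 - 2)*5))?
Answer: 716681638/30997 ≈ 23121.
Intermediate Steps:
(7104 + 16017) + 1/(34057 - 60*(36 + (5 - 2)*5)) = 23121 + 1/(34057 - 60*(36 + 3*5)) = 23121 + 1/(34057 - 60*(36 + 15)) = 23121 + 1/(34057 - 60*51) = 23121 + 1/(34057 - 3060) = 23121 + 1/30997 = 716681638/30997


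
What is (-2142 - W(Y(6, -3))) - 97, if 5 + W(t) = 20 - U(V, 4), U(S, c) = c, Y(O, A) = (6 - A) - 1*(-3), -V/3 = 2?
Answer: -2250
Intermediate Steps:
V = -6 (V = -3*2 = -6)
Y(O, A) = 9 - A (Y(O, A) = (6 - A) + 3 = 9 - A)
W(t) = 11 (W(t) = -5 + (20 - 1*4) = -5 + (20 - 4) = -5 + 16 = 11)
(-2142 - W(Y(6, -3))) - 97 = (-2142 - 1*11) - 97 = (-2142 - 11) - 97 = -2153 - 97 = -2250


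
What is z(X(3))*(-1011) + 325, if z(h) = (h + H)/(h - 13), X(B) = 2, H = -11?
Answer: -5524/11 ≈ -502.18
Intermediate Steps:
z(h) = (-11 + h)/(-13 + h) (z(h) = (h - 11)/(h - 13) = (-11 + h)/(-13 + h))
z(X(3))*(-1011) + 325 = ((-11 + 2)/(-13 + 2))*(-1011) + 325 = (-9/(-11))*(-1011) + 325 = -1/11*(-9)*(-1011) + 325 = (9/11)*(-1011) + 325 = -9099/11 + 325 = -5524/11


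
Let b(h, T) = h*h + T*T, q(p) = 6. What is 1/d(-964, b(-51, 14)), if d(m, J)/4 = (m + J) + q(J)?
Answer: 1/7356 ≈ 0.00013594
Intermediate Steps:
b(h, T) = T² + h² (b(h, T) = h² + T² = T² + h²)
d(m, J) = 24 + 4*J + 4*m (d(m, J) = 4*((m + J) + 6) = 4*((J + m) + 6) = 4*(6 + J + m) = 24 + 4*J + 4*m)
1/d(-964, b(-51, 14)) = 1/(24 + 4*(14² + (-51)²) + 4*(-964)) = 1/(24 + 4*(196 + 2601) - 3856) = 1/(24 + 4*2797 - 3856) = 1/(24 + 11188 - 3856) = 1/7356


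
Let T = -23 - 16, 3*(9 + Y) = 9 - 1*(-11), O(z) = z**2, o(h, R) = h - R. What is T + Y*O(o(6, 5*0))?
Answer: -123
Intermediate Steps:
Y = -7/3 (Y = -9 + (9 - 1*(-11))/3 = -9 + (9 + 11)/3 = -9 + (1/3)*20 = -9 + 20/3 = -7/3 ≈ -2.3333)
T = -39
T + Y*O(o(6, 5*0)) = -39 - 7*(6 - 5*0)**2/3 = -39 - 7*(6 - 1*0)**2/3 = -39 - 7*(6 + 0)**2/3 = -39 - 7/3*6**2 = -39 - 7/3*36 = -39 - 84 = -123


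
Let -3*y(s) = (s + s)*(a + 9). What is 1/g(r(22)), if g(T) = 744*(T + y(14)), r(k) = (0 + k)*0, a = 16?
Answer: -1/173600 ≈ -5.7604e-6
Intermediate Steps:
y(s) = -50*s/3 (y(s) = -(s + s)*(16 + 9)/3 = -2*s*25/3 = -50*s/3)
r(k) = 0 (r(k) = k*0 = 0)
g(T) = -173600 + 744*T (g(T) = 744*(T - 50/3*14) = 744*(T - 700/3) = 744*(-700/3 + T) = -173600 + 744*T)
1/g(r(22)) = 1/(-173600 + 744*0) = 1/(-173600 + 0) = 1/(-173600) = -1/173600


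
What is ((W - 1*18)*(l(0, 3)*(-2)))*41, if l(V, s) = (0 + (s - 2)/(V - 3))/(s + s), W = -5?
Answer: -943/9 ≈ -104.78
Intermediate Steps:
l(V, s) = (-2 + s)/(2*s*(-3 + V)) (l(V, s) = (0 + (-2 + s)/(-3 + V))/((2*s)) = (0 + (-2 + s)/(-3 + V))*(1/(2*s)) = ((-2 + s)/(-3 + V))*(1/(2*s)) = (-2 + s)/(2*s*(-3 + V)))
((W - 1*18)*(l(0, 3)*(-2)))*41 = ((-5 - 1*18)*(((1/2)*(-2 + 3)/(3*(-3 + 0)))*(-2)))*41 = ((-5 - 18)*(((1/2)*(1/3)*1/(-3))*(-2)))*41 = -23*(1/2)*(1/3)*(-1/3)*1*(-2)*41 = -(-23)*(-2)/18*41 = -23*1/9*41 = -23/9*41 = -943/9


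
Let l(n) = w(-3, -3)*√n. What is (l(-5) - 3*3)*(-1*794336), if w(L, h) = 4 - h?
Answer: 7149024 - 5560352*I*√5 ≈ 7.149e+6 - 1.2433e+7*I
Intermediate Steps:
l(n) = 7*√n (l(n) = (4 - 1*(-3))*√n = (4 + 3)*√n = 7*√n)
(l(-5) - 3*3)*(-1*794336) = (7*√(-5) - 3*3)*(-1*794336) = (7*(I*√5) - 9)*(-794336) = (7*I*√5 - 9)*(-794336) = (-9 + 7*I*√5)*(-794336) = 7149024 - 5560352*I*√5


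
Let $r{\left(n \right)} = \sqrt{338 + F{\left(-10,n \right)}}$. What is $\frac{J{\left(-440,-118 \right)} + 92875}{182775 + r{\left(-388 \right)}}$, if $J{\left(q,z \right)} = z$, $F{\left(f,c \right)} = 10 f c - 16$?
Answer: $\frac{16953660675}{33406661503} - \frac{92757 \sqrt{39122}}{33406661503} \approx 0.50694$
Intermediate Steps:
$F{\left(f,c \right)} = -16 + 10 c f$ ($F{\left(f,c \right)} = 10 c f - 16 = -16 + 10 c f$)
$r{\left(n \right)} = \sqrt{322 - 100 n}$ ($r{\left(n \right)} = \sqrt{338 + \left(-16 + 10 n \left(-10\right)\right)} = \sqrt{338 - \left(16 + 100 n\right)} = \sqrt{322 - 100 n}$)
$\frac{J{\left(-440,-118 \right)} + 92875}{182775 + r{\left(-388 \right)}} = \frac{-118 + 92875}{182775 + \sqrt{322 - -38800}} = \frac{92757}{182775 + \sqrt{322 + 38800}} = \frac{92757}{182775 + \sqrt{39122}}$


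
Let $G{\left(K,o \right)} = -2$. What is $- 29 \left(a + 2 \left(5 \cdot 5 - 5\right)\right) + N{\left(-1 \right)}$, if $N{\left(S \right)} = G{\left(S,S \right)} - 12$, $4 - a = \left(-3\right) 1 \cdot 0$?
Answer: $-1290$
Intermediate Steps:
$a = 4$ ($a = 4 - \left(-3\right) 1 \cdot 0 = 4 - \left(-3\right) 0 = 4 - 0 = 4 + 0 = 4$)
$N{\left(S \right)} = -14$ ($N{\left(S \right)} = -2 - 12 = -14$)
$- 29 \left(a + 2 \left(5 \cdot 5 - 5\right)\right) + N{\left(-1 \right)} = - 29 \left(4 + 2 \left(5 \cdot 5 - 5\right)\right) - 14 = - 29 \left(4 + 2 \left(25 - 5\right)\right) - 14 = - 29 \left(4 + 2 \cdot 20\right) - 14 = - 29 \left(4 + 40\right) - 14 = \left(-29\right) 44 - 14 = -1276 - 14 = -1290$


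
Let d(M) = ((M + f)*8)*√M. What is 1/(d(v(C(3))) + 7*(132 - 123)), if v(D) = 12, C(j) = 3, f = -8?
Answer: -21/2773 + 64*√3/8319 ≈ 0.0057520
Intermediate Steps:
d(M) = √M*(-64 + 8*M) (d(M) = ((M - 8)*8)*√M = ((-8 + M)*8)*√M = (-64 + 8*M)*√M = √M*(-64 + 8*M))
1/(d(v(C(3))) + 7*(132 - 123)) = 1/(8*√12*(-8 + 12) + 7*(132 - 123)) = 1/(8*(2*√3)*4 + 7*9) = 1/(64*√3 + 63) = 1/(63 + 64*√3)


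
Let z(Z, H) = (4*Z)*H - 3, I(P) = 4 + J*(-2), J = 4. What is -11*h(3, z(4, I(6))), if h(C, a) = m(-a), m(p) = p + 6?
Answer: -803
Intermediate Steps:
m(p) = 6 + p
I(P) = -4 (I(P) = 4 + 4*(-2) = 4 - 8 = -4)
z(Z, H) = -3 + 4*H*Z (z(Z, H) = 4*H*Z - 3 = -3 + 4*H*Z)
h(C, a) = 6 - a
-11*h(3, z(4, I(6))) = -11*(6 - (-3 + 4*(-4)*4)) = -11*(6 - (-3 - 64)) = -11*(6 - 1*(-67)) = -11*(6 + 67) = -11*73 = -803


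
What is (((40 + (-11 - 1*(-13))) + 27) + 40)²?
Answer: 11881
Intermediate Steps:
(((40 + (-11 - 1*(-13))) + 27) + 40)² = (((40 + (-11 + 13)) + 27) + 40)² = (((40 + 2) + 27) + 40)² = ((42 + 27) + 40)² = (69 + 40)² = 109² = 11881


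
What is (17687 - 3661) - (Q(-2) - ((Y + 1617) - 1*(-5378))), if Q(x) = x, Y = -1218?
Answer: 19805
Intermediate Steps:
(17687 - 3661) - (Q(-2) - ((Y + 1617) - 1*(-5378))) = (17687 - 3661) - (-2 - ((-1218 + 1617) - 1*(-5378))) = 14026 - (-2 - (399 + 5378)) = 14026 - (-2 - 1*5777) = 14026 - (-2 - 5777) = 14026 - 1*(-5779) = 14026 + 5779 = 19805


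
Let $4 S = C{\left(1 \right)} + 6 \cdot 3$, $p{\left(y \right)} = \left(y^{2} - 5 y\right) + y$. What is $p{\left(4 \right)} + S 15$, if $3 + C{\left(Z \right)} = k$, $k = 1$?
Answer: $60$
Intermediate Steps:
$p{\left(y \right)} = y^{2} - 4 y$
$C{\left(Z \right)} = -2$ ($C{\left(Z \right)} = -3 + 1 = -2$)
$S = 4$ ($S = \frac{-2 + 6 \cdot 3}{4} = \frac{-2 + 18}{4} = \frac{1}{4} \cdot 16 = 4$)
$p{\left(4 \right)} + S 15 = 4 \left(-4 + 4\right) + 4 \cdot 15 = 4 \cdot 0 + 60 = 0 + 60 = 60$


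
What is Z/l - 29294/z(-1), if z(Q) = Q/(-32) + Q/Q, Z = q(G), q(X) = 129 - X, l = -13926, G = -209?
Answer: -197793257/6963 ≈ -28406.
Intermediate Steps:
Z = 338 (Z = 129 - 1*(-209) = 129 + 209 = 338)
z(Q) = 1 - Q/32 (z(Q) = Q*(-1/32) + 1 = -Q/32 + 1 = 1 - Q/32)
Z/l - 29294/z(-1) = 338/(-13926) - 29294/(1 - 1/32*(-1)) = 338*(-1/13926) - 29294/(1 + 1/32) = -169/6963 - 29294/33/32 = -169/6963 - 29294*32/33 = -169/6963 - 937408/33 = -197793257/6963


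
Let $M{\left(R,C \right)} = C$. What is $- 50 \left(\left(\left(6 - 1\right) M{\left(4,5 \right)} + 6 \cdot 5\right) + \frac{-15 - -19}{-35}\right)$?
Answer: $- \frac{19210}{7} \approx -2744.3$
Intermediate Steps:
$- 50 \left(\left(\left(6 - 1\right) M{\left(4,5 \right)} + 6 \cdot 5\right) + \frac{-15 - -19}{-35}\right) = - 50 \left(\left(\left(6 - 1\right) 5 + 6 \cdot 5\right) + \frac{-15 - -19}{-35}\right) = - 50 \left(\left(5 \cdot 5 + 30\right) + \left(-15 + 19\right) \left(- \frac{1}{35}\right)\right) = - 50 \left(\left(25 + 30\right) + 4 \left(- \frac{1}{35}\right)\right) = - 50 \left(55 - \frac{4}{35}\right) = \left(-50\right) \frac{1921}{35} = - \frac{19210}{7}$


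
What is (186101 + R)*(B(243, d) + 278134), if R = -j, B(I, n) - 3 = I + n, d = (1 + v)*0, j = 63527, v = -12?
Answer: 34122150120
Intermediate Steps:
d = 0 (d = (1 - 12)*0 = -11*0 = 0)
B(I, n) = 3 + I + n (B(I, n) = 3 + (I + n) = 3 + I + n)
R = -63527 (R = -1*63527 = -63527)
(186101 + R)*(B(243, d) + 278134) = (186101 - 63527)*((3 + 243 + 0) + 278134) = 122574*(246 + 278134) = 122574*278380 = 34122150120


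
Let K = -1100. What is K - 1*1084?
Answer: -2184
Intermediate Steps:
K - 1*1084 = -1100 - 1*1084 = -1100 - 1084 = -2184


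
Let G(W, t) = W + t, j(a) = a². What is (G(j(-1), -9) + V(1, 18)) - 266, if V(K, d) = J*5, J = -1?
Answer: -279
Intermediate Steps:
V(K, d) = -5 (V(K, d) = -1*5 = -5)
(G(j(-1), -9) + V(1, 18)) - 266 = (((-1)² - 9) - 5) - 266 = ((1 - 9) - 5) - 266 = (-8 - 5) - 266 = -13 - 266 = -279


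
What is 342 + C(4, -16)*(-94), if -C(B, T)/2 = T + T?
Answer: -5674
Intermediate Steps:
C(B, T) = -4*T (C(B, T) = -2*(T + T) = -4*T)
342 + C(4, -16)*(-94) = 342 - 4*(-16)*(-94) = 342 + 64*(-94) = 342 - 6016 = -5674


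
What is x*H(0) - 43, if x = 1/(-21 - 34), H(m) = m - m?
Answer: -43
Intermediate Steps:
H(m) = 0
x = -1/55 (x = 1/(-55) = -1/55 ≈ -0.018182)
x*H(0) - 43 = -1/55*0 - 43 = 0 - 43 = -43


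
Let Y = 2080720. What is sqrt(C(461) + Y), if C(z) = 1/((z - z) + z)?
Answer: sqrt(442196695581)/461 ≈ 1442.5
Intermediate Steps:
C(z) = 1/z (C(z) = 1/(0 + z) = 1/z)
sqrt(C(461) + Y) = sqrt(1/461 + 2080720) = sqrt(959211921/461) = sqrt(442196695581)/461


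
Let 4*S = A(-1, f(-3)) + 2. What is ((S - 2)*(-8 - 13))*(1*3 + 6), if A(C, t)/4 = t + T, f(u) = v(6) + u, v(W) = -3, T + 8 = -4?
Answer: 7371/2 ≈ 3685.5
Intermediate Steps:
T = -12 (T = -8 - 4 = -12)
f(u) = -3 + u
A(C, t) = -48 + 4*t (A(C, t) = 4*(t - 12) = 4*(-12 + t) = -48 + 4*t)
S = -35/2 (S = ((-48 + 4*(-3 - 3)) + 2)/4 = ((-48 + 4*(-6)) + 2)/4 = ((-48 - 24) + 2)/4 = (-72 + 2)/4 = (¼)*(-70) = -35/2 ≈ -17.500)
((S - 2)*(-8 - 13))*(1*3 + 6) = ((-35/2 - 2)*(-8 - 13))*(1*3 + 6) = (-39/2*(-21))*(3 + 6) = (819/2)*9 = 7371/2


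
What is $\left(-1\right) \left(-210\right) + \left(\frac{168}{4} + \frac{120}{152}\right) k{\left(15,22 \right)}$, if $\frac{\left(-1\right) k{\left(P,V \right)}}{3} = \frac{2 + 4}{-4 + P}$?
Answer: $\frac{29256}{209} \approx 139.98$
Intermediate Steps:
$k{\left(P,V \right)} = - \frac{18}{-4 + P}$ ($k{\left(P,V \right)} = - 3 \frac{2 + 4}{-4 + P} = - 3 \frac{6}{-4 + P} = - \frac{18}{-4 + P}$)
$\left(-1\right) \left(-210\right) + \left(\frac{168}{4} + \frac{120}{152}\right) k{\left(15,22 \right)} = \left(-1\right) \left(-210\right) + \left(\frac{168}{4} + \frac{120}{152}\right) \left(- \frac{18}{-4 + 15}\right) = 210 + \left(168 \cdot \frac{1}{4} + 120 \cdot \frac{1}{152}\right) \left(- \frac{18}{11}\right) = 210 + \left(42 + \frac{15}{19}\right) \left(\left(-18\right) \frac{1}{11}\right) = 210 + \frac{813}{19} \left(- \frac{18}{11}\right) = 210 - \frac{14634}{209} = \frac{29256}{209}$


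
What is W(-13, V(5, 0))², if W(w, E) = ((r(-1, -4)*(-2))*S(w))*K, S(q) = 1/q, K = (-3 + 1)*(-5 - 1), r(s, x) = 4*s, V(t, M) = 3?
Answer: 9216/169 ≈ 54.533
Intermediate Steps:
K = 12 (K = -2*(-6) = 12)
S(q) = 1/q
W(w, E) = 96/w (W(w, E) = (((4*(-1))*(-2))/w)*12 = ((-4*(-2))/w)*12 = (8/w)*12 = 96/w)
W(-13, V(5, 0))² = (96/(-13))² = (96*(-1/13))² = (-96/13)² = 9216/169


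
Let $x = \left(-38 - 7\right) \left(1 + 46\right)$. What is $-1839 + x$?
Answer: $-3954$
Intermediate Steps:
$x = -2115$ ($x = \left(-45\right) 47 = -2115$)
$-1839 + x = -1839 - 2115 = -3954$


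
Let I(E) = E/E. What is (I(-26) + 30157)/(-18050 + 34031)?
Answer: 30158/15981 ≈ 1.8871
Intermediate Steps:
I(E) = 1
(I(-26) + 30157)/(-18050 + 34031) = (1 + 30157)/(-18050 + 34031) = 30158/15981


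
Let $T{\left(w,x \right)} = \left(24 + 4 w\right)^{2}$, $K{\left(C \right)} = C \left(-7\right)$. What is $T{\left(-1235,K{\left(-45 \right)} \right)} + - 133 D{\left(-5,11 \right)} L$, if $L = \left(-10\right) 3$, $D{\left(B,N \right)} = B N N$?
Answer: $21753106$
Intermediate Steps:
$K{\left(C \right)} = - 7 C$
$D{\left(B,N \right)} = B N^{2}$
$L = -30$
$T{\left(-1235,K{\left(-45 \right)} \right)} + - 133 D{\left(-5,11 \right)} L = 16 \left(6 - 1235\right)^{2} + - 133 \left(- 5 \cdot 11^{2}\right) \left(-30\right) = 16 \left(-1229\right)^{2} + - 133 \left(\left(-5\right) 121\right) \left(-30\right) = 16 \cdot 1510441 + \left(-133\right) \left(-605\right) \left(-30\right) = 24167056 + 80465 \left(-30\right) = 24167056 - 2413950 = 21753106$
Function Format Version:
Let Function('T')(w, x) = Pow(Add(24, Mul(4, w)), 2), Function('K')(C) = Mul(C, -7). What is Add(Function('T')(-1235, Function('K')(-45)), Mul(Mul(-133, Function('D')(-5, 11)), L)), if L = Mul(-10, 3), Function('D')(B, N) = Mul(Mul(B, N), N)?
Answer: 21753106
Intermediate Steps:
Function('K')(C) = Mul(-7, C)
Function('D')(B, N) = Mul(B, Pow(N, 2))
L = -30
Add(Function('T')(-1235, Function('K')(-45)), Mul(Mul(-133, Function('D')(-5, 11)), L)) = Add(Mul(16, Pow(Add(6, -1235), 2)), Mul(Mul(-133, Mul(-5, Pow(11, 2))), -30)) = Add(Mul(16, Pow(-1229, 2)), Mul(Mul(-133, Mul(-5, 121)), -30)) = Add(Mul(16, 1510441), Mul(Mul(-133, -605), -30)) = Add(24167056, Mul(80465, -30)) = Add(24167056, -2413950) = 21753106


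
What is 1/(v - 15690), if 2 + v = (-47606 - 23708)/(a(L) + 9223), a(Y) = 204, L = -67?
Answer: -9427/147999798 ≈ -6.3696e-5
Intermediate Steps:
v = -90168/9427 (v = -2 + (-47606 - 23708)/(204 + 9223) = -2 - 71314/9427 = -90168/9427 ≈ -9.5649)
1/(v - 15690) = 1/(-90168/9427 - 15690) = 1/(-147999798/9427) = -9427/147999798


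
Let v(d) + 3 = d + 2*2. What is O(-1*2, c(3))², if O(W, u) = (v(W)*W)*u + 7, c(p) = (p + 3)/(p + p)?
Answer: 81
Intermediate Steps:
c(p) = (3 + p)/(2*p) (c(p) = (3 + p)/((2*p)) = (3 + p)*(1/(2*p)) = (3 + p)/(2*p))
v(d) = 1 + d (v(d) = -3 + (d + 2*2) = -3 + (d + 4) = -3 + (4 + d) = 1 + d)
O(W, u) = 7 + W*u*(1 + W) (O(W, u) = ((1 + W)*W)*u + 7 = (W*(1 + W))*u + 7 = W*u*(1 + W) + 7 = 7 + W*u*(1 + W))
O(-1*2, c(3))² = (7 + (-1*2)*((½)*(3 + 3)/3)*(1 - 1*2))² = (7 - 2*(½)*(⅓)*6*(1 - 2))² = (7 - 2*1*(-1))² = (7 + 2)² = 9² = 81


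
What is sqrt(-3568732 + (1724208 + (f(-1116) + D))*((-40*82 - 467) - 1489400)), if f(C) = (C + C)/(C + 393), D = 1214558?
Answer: I*sqrt(254860462706233742)/241 ≈ 2.0948e+6*I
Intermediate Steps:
f(C) = 2*C/(393 + C) (f(C) = (2*C)/(393 + C) = 2*C/(393 + C))
sqrt(-3568732 + (1724208 + (f(-1116) + D))*((-40*82 - 467) - 1489400)) = sqrt(-3568732 + (1724208 + (2*(-1116)/(393 - 1116) + 1214558))*((-40*82 - 467) - 1489400)) = sqrt(-3568732 + (1724208 + (2*(-1116)/(-723) + 1214558))*((-3280 - 467) - 1489400)) = sqrt(-3568732 + (1724208 + (2*(-1116)*(-1/723) + 1214558))*(-3747 - 1489400)) = sqrt(-3568732 + (1724208 + (744/241 + 1214558))*(-1493147)) = sqrt(-3568732 + (1724208 + 292709222/241)*(-1493147)) = sqrt(-3568732 + (708243350/241)*(-1493147)) = sqrt(-3568732 - 1057511433322450/241) = sqrt(-1057512293386862/241) = I*sqrt(254860462706233742)/241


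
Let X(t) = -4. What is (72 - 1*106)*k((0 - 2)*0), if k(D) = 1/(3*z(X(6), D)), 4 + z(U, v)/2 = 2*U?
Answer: 17/36 ≈ 0.47222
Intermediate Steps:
z(U, v) = -8 + 4*U (z(U, v) = -8 + 2*(2*U) = -8 + 4*U)
k(D) = -1/72 (k(D) = 1/(3*(-8 + 4*(-4))) = 1/(3*(-8 - 16)) = 1/(3*(-24)) = 1/(-72) = -1/72)
(72 - 1*106)*k((0 - 2)*0) = (72 - 1*106)*(-1/72) = (72 - 106)*(-1/72) = -34*(-1/72) = 17/36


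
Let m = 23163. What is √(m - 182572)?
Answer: I*√159409 ≈ 399.26*I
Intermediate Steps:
√(m - 182572) = √(23163 - 182572) = √(-159409) = I*√159409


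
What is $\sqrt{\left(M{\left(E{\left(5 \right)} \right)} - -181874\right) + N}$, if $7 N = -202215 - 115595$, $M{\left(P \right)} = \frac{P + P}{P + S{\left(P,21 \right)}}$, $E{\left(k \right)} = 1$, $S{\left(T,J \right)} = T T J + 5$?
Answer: $\frac{\sqrt{541659930}}{63} \approx 369.42$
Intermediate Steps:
$S{\left(T,J \right)} = 5 + J T^{2}$ ($S{\left(T,J \right)} = T^{2} J + 5 = J T^{2} + 5 = 5 + J T^{2}$)
$M{\left(P \right)} = \frac{2 P}{5 + P + 21 P^{2}}$ ($M{\left(P \right)} = \frac{P + P}{P + \left(5 + 21 P^{2}\right)} = \frac{2 P}{5 + P + 21 P^{2}}$)
$N = - \frac{317810}{7}$ ($N = \frac{-202215 - 115595}{7} = \frac{1}{7} \left(-317810\right) = - \frac{317810}{7} \approx -45401.0$)
$\sqrt{\left(M{\left(E{\left(5 \right)} \right)} - -181874\right) + N} = \sqrt{\left(2 \cdot 1 \frac{1}{5 + 1 + 21 \cdot 1^{2}} - -181874\right) - \frac{317810}{7}} = \sqrt{\left(2 \cdot 1 \frac{1}{5 + 1 + 21 \cdot 1} + 181874\right) - \frac{317810}{7}} = \sqrt{\left(2 \cdot 1 \frac{1}{5 + 1 + 21} + 181874\right) - \frac{317810}{7}} = \sqrt{\left(2 \cdot 1 \cdot \frac{1}{27} + 181874\right) - \frac{317810}{7}} = \sqrt{\left(\frac{2}{27} + 181874\right) - \frac{317810}{7}} = \sqrt{\frac{4910600}{27} - \frac{317810}{7}} = \sqrt{\frac{25793330}{189}} = \frac{\sqrt{541659930}}{63}$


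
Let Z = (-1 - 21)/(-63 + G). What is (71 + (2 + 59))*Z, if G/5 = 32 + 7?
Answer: -22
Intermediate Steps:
G = 195 (G = 5*(32 + 7) = 5*39 = 195)
Z = -1/6 (Z = (-1 - 21)/(-63 + 195) = -22/132 = -22*1/132 = -1/6 ≈ -0.16667)
(71 + (2 + 59))*Z = (71 + (2 + 59))*(-1/6) = (71 + 61)*(-1/6) = 132*(-1/6) = -22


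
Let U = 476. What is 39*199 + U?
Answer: 8237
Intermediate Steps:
39*199 + U = 39*199 + 476 = 7761 + 476 = 8237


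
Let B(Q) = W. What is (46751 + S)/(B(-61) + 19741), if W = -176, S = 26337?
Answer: 73088/19565 ≈ 3.7356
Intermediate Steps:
B(Q) = -176
(46751 + S)/(B(-61) + 19741) = (46751 + 26337)/(-176 + 19741) = 73088/19565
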